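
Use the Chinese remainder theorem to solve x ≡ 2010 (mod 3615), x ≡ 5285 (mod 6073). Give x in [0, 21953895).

11635080

Write x = 2010 + 3615·k. Then 3615·k ≡ 5285 − 2010 ≡ 3275 (mod 6073).
Need 3615⁻¹ mod 6073. Extended Euclid on (6073, 3615):
6073 = 1*3615 + 2458
3615 = 1*2458 + 1157
2458 = 2*1157 + 144
1157 = 8*144 + 5
144 = 28*5 + 4
5 = 1*4 + 1
4 = 4*1 + 0
Back-substitute:
1 = 5 − 4
1 = −144 + 29·5
1 = 29·1157 − 233·144
1 = −233·2458 + 495·1157
1 = 495·3615 − 728·2458
1 = −728·6073 + 1223·3615
3615⁻¹ ≡ 1223 (mod 6073), so k ≡ 1223·3275 ≡ 3218 (mod 6073).
x = 2010 + 3615·3218 = 11635080.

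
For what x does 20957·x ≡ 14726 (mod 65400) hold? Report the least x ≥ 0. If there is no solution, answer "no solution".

52918

First find gcd(20957, 65400):
65400 = 3×20957 + 2529
20957 = 8×2529 + 725
2529 = 3×725 + 354
725 = 2×354 + 17
354 = 20×17 + 14
17 = 1×14 + 3
14 = 4×3 + 2
3 = 1×2 + 1
2 = 2×1 + 0
gcd = 1, so a unique solution mod 65400 exists.
Back-substitute for the Bézout coefficients:
1 = 3 − 2
1 = −14 + 5·3
1 = 5·17 − 6·14
1 = −6·354 + 125·17
1 = 125·725 − 256·354
1 = −256·2529 + 893·725
1 = 893·20957 − 7400·2529
1 = −7400·65400 + 23093·20957
So 20957·(23093) ≡ 1 (mod 65400), giving 20957⁻¹ ≡ 23093.
x ≡ 20957⁻¹·14726 ≡ 23093·14726 ≡ 52918 (mod 65400).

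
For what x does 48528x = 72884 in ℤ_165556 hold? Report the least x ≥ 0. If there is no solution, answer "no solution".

First find gcd(48528, 165556):
165556 = 3×48528 + 19972
48528 = 2×19972 + 8584
19972 = 2×8584 + 2804
8584 = 3×2804 + 172
2804 = 16×172 + 52
172 = 3×52 + 16
52 = 3×16 + 4
16 = 4×4 + 0
gcd = 4 and 4 | 72884, so solutions exist. Divide through by 4: 12132x ≡ 18221 (mod 41389).
Now find 12132⁻¹ mod 41389:
41389 = 3×12132 + 4993
12132 = 2×4993 + 2146
4993 = 2×2146 + 701
2146 = 3×701 + 43
701 = 16×43 + 13
43 = 3×13 + 4
13 = 3×4 + 1
4 = 4×1 + 0
Back-substitute:
1 = 13 − 3·4
1 = −3·43 + 10·13
1 = 10·701 − 163·43
1 = −163·2146 + 499·701
1 = 499·4993 − 1161·2146
1 = −1161·12132 + 2821·4993
1 = 2821·41389 − 9624·12132
So 12132·(-9624) ≡ 1 (mod 41389), i.e. 12132⁻¹ ≡ 31765.
Then x ≡ 31765·18221 ≡ 6289 (mod 41389); the smallest non-negative solution is x = 6289.

6289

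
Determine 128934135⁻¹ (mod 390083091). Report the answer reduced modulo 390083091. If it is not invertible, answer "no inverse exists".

no inverse exists

Compute gcd(128934135, 390083091):
390083091 = 3×128934135 + 3280686
128934135 = 39×3280686 + 987381
3280686 = 3×987381 + 318543
987381 = 3×318543 + 31752
318543 = 10×31752 + 1023
31752 = 31×1023 + 39
1023 = 26×39 + 9
39 = 4×9 + 3
9 = 3×3 + 0
Since gcd = 3 > 1, 128934135 is not a unit mod 390083091.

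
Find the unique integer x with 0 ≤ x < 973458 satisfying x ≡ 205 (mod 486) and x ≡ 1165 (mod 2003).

265561

Write x = 205 + 486·k. Then 486·k ≡ 1165 − 205 ≡ 960 (mod 2003).
Need 486⁻¹ mod 2003. Extended Euclid on (2003, 486):
2003 = 4×486 + 59
486 = 8×59 + 14
59 = 4×14 + 3
14 = 4×3 + 2
3 = 1×2 + 1
2 = 2×1 + 0
Back-substitute:
1 = 3 − 2
1 = −14 + 5·3
1 = 5·59 − 21·14
1 = −21·486 + 173·59
1 = 173·2003 − 713·486
486⁻¹ ≡ 1290 (mod 2003), so k ≡ 1290·960 ≡ 546 (mod 2003).
x = 205 + 486·546 = 265561.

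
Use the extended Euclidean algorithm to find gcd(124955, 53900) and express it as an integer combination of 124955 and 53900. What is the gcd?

5

Apply Euclid's algorithm to 124955 and 53900:
124955 = 2·53900 + 17155
53900 = 3·17155 + 2435
17155 = 7·2435 + 110
2435 = 22·110 + 15
110 = 7·15 + 5
15 = 3·5 + 0
gcd(124955, 53900) = 5.
Back-substituting:
5 = 110 − 7·15
5 = −7·2435 + 155·110
5 = 155·17155 − 1092·2435
5 = −1092·53900 + 3431·17155
5 = 3431·124955 − 7954·53900
So 5 = (3431)·124955 + (-7954)·53900.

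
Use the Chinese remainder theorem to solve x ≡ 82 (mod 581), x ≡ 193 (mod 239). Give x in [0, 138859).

8797

Write x = 82 + 581·k. Then 581·k ≡ 193 − 82 ≡ 111 (mod 239).
Need 581⁻¹ mod 239. Extended Euclid on (239, 103):
239 = 2·103 + 33
103 = 3·33 + 4
33 = 8·4 + 1
4 = 4·1 + 0
Back-substitute:
1 = 33 − 8·4
1 = −8·103 + 25·33
1 = 25·239 − 58·103
581⁻¹ ≡ 181 (mod 239), so k ≡ 181·111 ≡ 15 (mod 239).
x = 82 + 581·15 = 8797.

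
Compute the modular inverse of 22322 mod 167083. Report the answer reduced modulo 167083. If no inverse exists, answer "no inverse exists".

129590

Run Euclid on (167083, 22322):
167083 = 7×22322 + 10829
22322 = 2×10829 + 664
10829 = 16×664 + 205
664 = 3×205 + 49
205 = 4×49 + 9
49 = 5×9 + 4
9 = 2×4 + 1
4 = 4×1 + 0
gcd = 1, so the inverse exists. Back-substitute:
1 = 9 − 2·4
1 = −2·49 + 11·9
1 = 11·205 − 46·49
1 = −46·664 + 149·205
1 = 149·10829 − 2430·664
1 = −2430·22322 + 5009·10829
1 = 5009·167083 − 37493·22322
So 22322·(-37493) ≡ 1 (mod 167083), and -37493 ≡ 129590 (mod 167083).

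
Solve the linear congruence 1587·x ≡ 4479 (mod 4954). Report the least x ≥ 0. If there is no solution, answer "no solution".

4217

First find gcd(1587, 4954):
4954 = 3·1587 + 193
1587 = 8·193 + 43
193 = 4·43 + 21
43 = 2·21 + 1
21 = 21·1 + 0
gcd = 1, so a unique solution mod 4954 exists.
Back-substitute for the Bézout coefficients:
1 = 43 − 2·21
1 = −2·193 + 9·43
1 = 9·1587 − 74·193
1 = −74·4954 + 231·1587
So 1587·(231) ≡ 1 (mod 4954), giving 1587⁻¹ ≡ 231.
x ≡ 1587⁻¹·4479 ≡ 231·4479 ≡ 4217 (mod 4954).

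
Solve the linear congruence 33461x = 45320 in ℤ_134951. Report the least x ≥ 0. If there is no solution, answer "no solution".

55182

First find gcd(33461, 134951):
134951 = 4*33461 + 1107
33461 = 30*1107 + 251
1107 = 4*251 + 103
251 = 2*103 + 45
103 = 2*45 + 13
45 = 3*13 + 6
13 = 2*6 + 1
6 = 6*1 + 0
gcd = 1, so a unique solution mod 134951 exists.
Back-substitute for the Bézout coefficients:
1 = 13 − 2·6
1 = −2·45 + 7·13
1 = 7·103 − 16·45
1 = −16·251 + 39·103
1 = 39·1107 − 172·251
1 = −172·33461 + 5199·1107
1 = 5199·134951 − 20968·33461
So 33461·(-20968) ≡ 1 (mod 134951), giving 33461⁻¹ ≡ 113983.
x ≡ 33461⁻¹·45320 ≡ 113983·45320 ≡ 55182 (mod 134951).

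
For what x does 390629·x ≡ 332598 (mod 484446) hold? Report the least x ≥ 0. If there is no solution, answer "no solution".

460302

First find gcd(390629, 484446):
484446 = 1·390629 + 93817
390629 = 4·93817 + 15361
93817 = 6·15361 + 1651
15361 = 9·1651 + 502
1651 = 3·502 + 145
502 = 3·145 + 67
145 = 2·67 + 11
67 = 6·11 + 1
11 = 11·1 + 0
gcd = 1, so a unique solution mod 484446 exists.
Back-substitute for the Bézout coefficients:
1 = 67 − 6·11
1 = −6·145 + 13·67
1 = 13·502 − 45·145
1 = −45·1651 + 148·502
1 = 148·15361 − 1377·1651
1 = −1377·93817 + 8410·15361
1 = 8410·390629 − 35017·93817
1 = −35017·484446 + 43427·390629
So 390629·(43427) ≡ 1 (mod 484446), giving 390629⁻¹ ≡ 43427.
x ≡ 390629⁻¹·332598 ≡ 43427·332598 ≡ 460302 (mod 484446).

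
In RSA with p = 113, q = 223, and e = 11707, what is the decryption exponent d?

6739

φ(n) = (p−1)(q−1) = 112·222 = 24864.
Need d with 11707·d ≡ 1 (mod 24864). Apply the extended Euclidean algorithm:
24864 = 2×11707 + 1450
11707 = 8×1450 + 107
1450 = 13×107 + 59
107 = 1×59 + 48
59 = 1×48 + 11
48 = 4×11 + 4
11 = 2×4 + 3
4 = 1×3 + 1
3 = 3×1 + 0
Back-substitute:
1 = 4 − 3
1 = −11 + 3·4
1 = 3·48 − 13·11
1 = −13·59 + 16·48
1 = 16·107 − 29·59
1 = −29·1450 + 393·107
1 = 393·11707 − 3173·1450
1 = −3173·24864 + 6739·11707
So 11707·6739 ≡ 1 (mod 24864), hence d = 6739.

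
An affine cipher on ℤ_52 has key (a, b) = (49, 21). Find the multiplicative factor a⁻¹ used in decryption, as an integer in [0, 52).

17

Run Euclid on (52, 49):
52 = 1*49 + 3
49 = 16*3 + 1
3 = 3*1 + 0
gcd = 1, so the inverse exists. Back-substitute:
1 = 49 − 16·3
1 = −16·52 + 17·49
So 49·17 ≡ 1 (mod 52).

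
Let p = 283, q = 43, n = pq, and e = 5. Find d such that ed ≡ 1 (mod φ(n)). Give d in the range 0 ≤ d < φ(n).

φ(n) = (p−1)(q−1) = 282·42 = 11844.
Need d with 5·d ≡ 1 (mod 11844). Apply the extended Euclidean algorithm:
11844 = 2368*5 + 4
5 = 1*4 + 1
4 = 4*1 + 0
Back-substitute:
1 = 5 − 4
1 = −11844 + 2369·5
So 5·2369 ≡ 1 (mod 11844), hence d = 2369.

2369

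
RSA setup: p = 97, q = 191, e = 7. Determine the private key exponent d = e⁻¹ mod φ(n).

10423

φ(n) = (p−1)(q−1) = 96·190 = 18240.
Need d with 7·d ≡ 1 (mod 18240). Apply the extended Euclidean algorithm:
18240 = 2605*7 + 5
7 = 1*5 + 2
5 = 2*2 + 1
2 = 2*1 + 0
Back-substitute:
1 = 5 − 2·2
1 = −2·7 + 3·5
1 = 3·18240 − 7817·7
So 7·(-7817) ≡ 1 (mod 18240), hence d ≡ -7817 ≡ 10423 (mod 18240).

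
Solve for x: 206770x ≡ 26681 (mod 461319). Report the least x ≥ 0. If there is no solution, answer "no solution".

First find gcd(206770, 461319):
461319 = 2*206770 + 47779
206770 = 4*47779 + 15654
47779 = 3*15654 + 817
15654 = 19*817 + 131
817 = 6*131 + 31
131 = 4*31 + 7
31 = 4*7 + 3
7 = 2*3 + 1
3 = 3*1 + 0
gcd = 1, so a unique solution mod 461319 exists.
Back-substitute for the Bézout coefficients:
1 = 7 − 2·3
1 = −2·31 + 9·7
1 = 9·131 − 38·31
1 = −38·817 + 237·131
1 = 237·15654 − 4541·817
1 = −4541·47779 + 13860·15654
1 = 13860·206770 − 59981·47779
1 = −59981·461319 + 133822·206770
So 206770·(133822) ≡ 1 (mod 461319), giving 206770⁻¹ ≡ 133822.
x ≡ 206770⁻¹·26681 ≡ 133822·26681 ≡ 357041 (mod 461319).

357041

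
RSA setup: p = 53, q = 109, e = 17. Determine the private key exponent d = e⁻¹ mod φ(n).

4625

φ(n) = (p−1)(q−1) = 52·108 = 5616.
Need d with 17·d ≡ 1 (mod 5616). Apply the extended Euclidean algorithm:
5616 = 330*17 + 6
17 = 2*6 + 5
6 = 1*5 + 1
5 = 5*1 + 0
Back-substitute:
1 = 6 − 5
1 = −17 + 3·6
1 = 3·5616 − 991·17
So 17·(-991) ≡ 1 (mod 5616), hence d ≡ -991 ≡ 4625 (mod 5616).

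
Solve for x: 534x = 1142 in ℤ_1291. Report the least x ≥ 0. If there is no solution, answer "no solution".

505

First find gcd(534, 1291):
1291 = 2*534 + 223
534 = 2*223 + 88
223 = 2*88 + 47
88 = 1*47 + 41
47 = 1*41 + 6
41 = 6*6 + 5
6 = 1*5 + 1
5 = 5*1 + 0
gcd = 1, so a unique solution mod 1291 exists.
Back-substitute for the Bézout coefficients:
1 = 6 − 5
1 = −41 + 7·6
1 = 7·47 − 8·41
1 = −8·88 + 15·47
1 = 15·223 − 38·88
1 = −38·534 + 91·223
1 = 91·1291 − 220·534
So 534·(-220) ≡ 1 (mod 1291), giving 534⁻¹ ≡ 1071.
x ≡ 534⁻¹·1142 ≡ 1071·1142 ≡ 505 (mod 1291).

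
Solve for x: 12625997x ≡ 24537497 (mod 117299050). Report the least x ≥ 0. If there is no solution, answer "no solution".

102329001

First find gcd(12625997, 117299050):
117299050 = 9*12625997 + 3665077
12625997 = 3*3665077 + 1630766
3665077 = 2*1630766 + 403545
1630766 = 4*403545 + 16586
403545 = 24*16586 + 5481
16586 = 3*5481 + 143
5481 = 38*143 + 47
143 = 3*47 + 2
47 = 23*2 + 1
2 = 2*1 + 0
gcd = 1, so a unique solution mod 117299050 exists.
Back-substitute for the Bézout coefficients:
1 = 47 − 23·2
1 = −23·143 + 70·47
1 = 70·5481 − 2683·143
1 = −2683·16586 + 8119·5481
1 = 8119·403545 − 197539·16586
1 = −197539·1630766 + 798275·403545
1 = 798275·3665077 − 1794089·1630766
1 = −1794089·12625997 + 6180542·3665077
1 = 6180542·117299050 − 57418967·12625997
So 12625997·(-57418967) ≡ 1 (mod 117299050), giving 12625997⁻¹ ≡ 59880083.
x ≡ 12625997⁻¹·24537497 ≡ 59880083·24537497 ≡ 102329001 (mod 117299050).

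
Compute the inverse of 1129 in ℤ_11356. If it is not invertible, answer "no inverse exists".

gcd(11356, 1129) by repeated division:
11356 = 10·1129 + 66
1129 = 17·66 + 7
66 = 9·7 + 3
7 = 2·3 + 1
3 = 3·1 + 0
gcd = 1, so the inverse exists. Back-substitute:
1 = 7 − 2·3
1 = −2·66 + 19·7
1 = 19·1129 − 325·66
1 = −325·11356 + 3269·1129
So 1129·3269 ≡ 1 (mod 11356).

3269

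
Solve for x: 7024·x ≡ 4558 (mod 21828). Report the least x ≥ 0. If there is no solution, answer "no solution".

no solution

gcd(7024, 21828):
21828 = 3*7024 + 756
7024 = 9*756 + 220
756 = 3*220 + 96
220 = 2*96 + 28
96 = 3*28 + 12
28 = 2*12 + 4
12 = 3*4 + 0
gcd = 4, but 4 ∤ 4558, so the congruence has no solution.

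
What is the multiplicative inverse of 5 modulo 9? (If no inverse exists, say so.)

Apply the Euclidean algorithm to 9 and 5:
9 = 1*5 + 4
5 = 1*4 + 1
4 = 4*1 + 0
The gcd is 1. Working backward:
1 = 5 − 4
1 = −9 + 2·5
So 5·2 ≡ 1 (mod 9).

2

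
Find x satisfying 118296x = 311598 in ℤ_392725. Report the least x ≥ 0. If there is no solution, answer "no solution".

First find gcd(118296, 392725):
392725 = 3*118296 + 37837
118296 = 3*37837 + 4785
37837 = 7*4785 + 4342
4785 = 1*4342 + 443
4342 = 9*443 + 355
443 = 1*355 + 88
355 = 4*88 + 3
88 = 29*3 + 1
3 = 3*1 + 0
gcd = 1, so a unique solution mod 392725 exists.
Back-substitute for the Bézout coefficients:
1 = 88 − 29·3
1 = −29·355 + 117·88
1 = 117·443 − 146·355
1 = −146·4342 + 1431·443
1 = 1431·4785 − 1577·4342
1 = −1577·37837 + 12470·4785
1 = 12470·118296 − 38987·37837
1 = −38987·392725 + 129431·118296
So 118296·(129431) ≡ 1 (mod 392725), giving 118296⁻¹ ≡ 129431.
x ≡ 118296⁻¹·311598 ≡ 129431·311598 ≡ 332313 (mod 392725).

332313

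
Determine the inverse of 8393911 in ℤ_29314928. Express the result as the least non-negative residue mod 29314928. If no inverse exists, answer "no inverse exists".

26071047

Run Euclid on (29314928, 8393911):
29314928 = 3×8393911 + 4133195
8393911 = 2×4133195 + 127521
4133195 = 32×127521 + 52523
127521 = 2×52523 + 22475
52523 = 2×22475 + 7573
22475 = 2×7573 + 7329
7573 = 1×7329 + 244
7329 = 30×244 + 9
244 = 27×9 + 1
9 = 9×1 + 0
Since gcd(8393911, 29314928) = 1, back-substitute to write 1 as a combination:
1 = 244 − 27·9
1 = −27·7329 + 811·244
1 = 811·7573 − 838·7329
1 = −838·22475 + 2487·7573
1 = 2487·52523 − 5812·22475
1 = −5812·127521 + 14111·52523
1 = 14111·4133195 − 457364·127521
1 = −457364·8393911 + 928839·4133195
1 = 928839·29314928 − 3243881·8393911
Thus 8393911·(-3243881) ≡ 1 (mod 29314928); reducing, -3243881 mod 29314928 = 26071047.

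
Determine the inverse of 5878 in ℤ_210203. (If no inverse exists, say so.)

Run Euclid on (210203, 5878):
210203 = 35*5878 + 4473
5878 = 1*4473 + 1405
4473 = 3*1405 + 258
1405 = 5*258 + 115
258 = 2*115 + 28
115 = 4*28 + 3
28 = 9*3 + 1
3 = 3*1 + 0
Since gcd(5878, 210203) = 1, back-substitute to write 1 as a combination:
1 = 28 − 9·3
1 = −9·115 + 37·28
1 = 37·258 − 83·115
1 = −83·1405 + 452·258
1 = 452·4473 − 1439·1405
1 = −1439·5878 + 1891·4473
1 = 1891·210203 − 67624·5878
So 5878·(-67624) ≡ 1 (mod 210203), and -67624 ≡ 142579 (mod 210203).

142579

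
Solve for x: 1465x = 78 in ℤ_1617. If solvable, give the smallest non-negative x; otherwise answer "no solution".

First find gcd(1465, 1617):
1617 = 1*1465 + 152
1465 = 9*152 + 97
152 = 1*97 + 55
97 = 1*55 + 42
55 = 1*42 + 13
42 = 3*13 + 3
13 = 4*3 + 1
3 = 3*1 + 0
gcd = 1, so a unique solution mod 1617 exists.
Back-substitute for the Bézout coefficients:
1 = 13 − 4·3
1 = −4·42 + 13·13
1 = 13·55 − 17·42
1 = −17·97 + 30·55
1 = 30·152 − 47·97
1 = −47·1465 + 453·152
1 = 453·1617 − 500·1465
So 1465·(-500) ≡ 1 (mod 1617), giving 1465⁻¹ ≡ 1117.
x ≡ 1465⁻¹·78 ≡ 1117·78 ≡ 1425 (mod 1617).

1425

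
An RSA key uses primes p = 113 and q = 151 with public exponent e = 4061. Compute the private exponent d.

9941

φ(n) = (p−1)(q−1) = 112·150 = 16800.
Need d with 4061·d ≡ 1 (mod 16800). Apply the extended Euclidean algorithm:
16800 = 4*4061 + 556
4061 = 7*556 + 169
556 = 3*169 + 49
169 = 3*49 + 22
49 = 2*22 + 5
22 = 4*5 + 2
5 = 2*2 + 1
2 = 2*1 + 0
Back-substitute:
1 = 5 − 2·2
1 = −2·22 + 9·5
1 = 9·49 − 20·22
1 = −20·169 + 69·49
1 = 69·556 − 227·169
1 = −227·4061 + 1658·556
1 = 1658·16800 − 6859·4061
So 4061·(-6859) ≡ 1 (mod 16800), hence d ≡ -6859 ≡ 9941 (mod 16800).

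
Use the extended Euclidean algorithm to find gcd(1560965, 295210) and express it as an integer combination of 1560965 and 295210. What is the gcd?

Repeated division:
1560965 = 5·295210 + 84915
295210 = 3·84915 + 40465
84915 = 2·40465 + 3985
40465 = 10·3985 + 615
3985 = 6·615 + 295
615 = 2·295 + 25
295 = 11·25 + 20
25 = 1·20 + 5
20 = 4·5 + 0
gcd(1560965, 295210) = 5.
Working backward:
5 = 25 − 20
5 = −295 + 12·25
5 = 12·615 − 25·295
5 = −25·3985 + 162·615
5 = 162·40465 − 1645·3985
5 = −1645·84915 + 3452·40465
5 = 3452·295210 − 12001·84915
5 = −12001·1560965 + 63457·295210
So 5 = (-12001)·1560965 + (63457)·295210.

5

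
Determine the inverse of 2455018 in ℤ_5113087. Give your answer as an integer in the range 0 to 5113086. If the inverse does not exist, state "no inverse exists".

Extended Euclidean algorithm:
5113087 = 2*2455018 + 203051
2455018 = 12*203051 + 18406
203051 = 11*18406 + 585
18406 = 31*585 + 271
585 = 2*271 + 43
271 = 6*43 + 13
43 = 3*13 + 4
13 = 3*4 + 1
4 = 4*1 + 0
Since gcd(2455018, 5113087) = 1, back-substitute to write 1 as a combination:
1 = 13 − 3·4
1 = −3·43 + 10·13
1 = 10·271 − 63·43
1 = −63·585 + 136·271
1 = 136·18406 − 4279·585
1 = −4279·203051 + 47205·18406
1 = 47205·2455018 − 570739·203051
1 = −570739·5113087 + 1188683·2455018
So 2455018·1188683 ≡ 1 (mod 5113087).

1188683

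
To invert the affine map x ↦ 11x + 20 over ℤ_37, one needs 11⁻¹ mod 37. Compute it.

Run Euclid on (37, 11):
37 = 3·11 + 4
11 = 2·4 + 3
4 = 1·3 + 1
3 = 3·1 + 0
The gcd is 1. Working backward:
1 = 4 − 3
1 = −11 + 3·4
1 = 3·37 − 10·11
So 11·(-10) ≡ 1 (mod 37), and -10 ≡ 27 (mod 37).

27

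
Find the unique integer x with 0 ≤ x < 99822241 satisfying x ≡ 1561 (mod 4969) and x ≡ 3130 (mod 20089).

Write x = 1561 + 4969·k. Then 4969·k ≡ 3130 − 1561 ≡ 1569 (mod 20089).
Need 4969⁻¹ mod 20089. Extended Euclid on (20089, 4969):
20089 = 4*4969 + 213
4969 = 23*213 + 70
213 = 3*70 + 3
70 = 23*3 + 1
3 = 3*1 + 0
Back-substitute:
1 = 70 − 23·3
1 = −23·213 + 70·70
1 = 70·4969 − 1633·213
1 = −1633·20089 + 6602·4969
4969⁻¹ ≡ 6602 (mod 20089), so k ≡ 6602·1569 ≡ 12703 (mod 20089).
x = 1561 + 4969·12703 = 63122768.

63122768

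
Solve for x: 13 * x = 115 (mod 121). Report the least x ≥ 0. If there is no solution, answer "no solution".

First find gcd(13, 121):
121 = 9·13 + 4
13 = 3·4 + 1
4 = 4·1 + 0
gcd = 1, so a unique solution mod 121 exists.
Back-substitute for the Bézout coefficients:
1 = 13 − 3·4
1 = −3·121 + 28·13
So 13·(28) ≡ 1 (mod 121), giving 13⁻¹ ≡ 28.
x ≡ 13⁻¹·115 ≡ 28·115 ≡ 74 (mod 121).

74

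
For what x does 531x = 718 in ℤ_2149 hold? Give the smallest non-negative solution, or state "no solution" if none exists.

143

First find gcd(531, 2149):
2149 = 4·531 + 25
531 = 21·25 + 6
25 = 4·6 + 1
6 = 6·1 + 0
gcd = 1, so a unique solution mod 2149 exists.
Back-substitute for the Bézout coefficients:
1 = 25 − 4·6
1 = −4·531 + 85·25
1 = 85·2149 − 344·531
So 531·(-344) ≡ 1 (mod 2149), giving 531⁻¹ ≡ 1805.
x ≡ 531⁻¹·718 ≡ 1805·718 ≡ 143 (mod 2149).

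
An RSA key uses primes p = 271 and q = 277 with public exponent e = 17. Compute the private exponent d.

65753

φ(n) = (p−1)(q−1) = 270·276 = 74520.
Need d with 17·d ≡ 1 (mod 74520). Apply the extended Euclidean algorithm:
74520 = 4383*17 + 9
17 = 1*9 + 8
9 = 1*8 + 1
8 = 8*1 + 0
Back-substitute:
1 = 9 − 8
1 = −17 + 2·9
1 = 2·74520 − 8767·17
So 17·(-8767) ≡ 1 (mod 74520), hence d ≡ -8767 ≡ 65753 (mod 74520).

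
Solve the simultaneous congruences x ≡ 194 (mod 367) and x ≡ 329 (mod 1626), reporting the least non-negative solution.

Write x = 194 + 367·k. Then 367·k ≡ 329 − 194 ≡ 135 (mod 1626).
Need 367⁻¹ mod 1626. Extended Euclid on (1626, 367):
1626 = 4*367 + 158
367 = 2*158 + 51
158 = 3*51 + 5
51 = 10*5 + 1
5 = 5*1 + 0
Back-substitute:
1 = 51 − 10·5
1 = −10·158 + 31·51
1 = 31·367 − 72·158
1 = −72·1626 + 319·367
367⁻¹ ≡ 319 (mod 1626), so k ≡ 319·135 ≡ 789 (mod 1626).
x = 194 + 367·789 = 289757.

289757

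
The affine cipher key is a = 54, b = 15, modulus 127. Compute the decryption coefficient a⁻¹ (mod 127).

Run Euclid on (127, 54):
127 = 2·54 + 19
54 = 2·19 + 16
19 = 1·16 + 3
16 = 5·3 + 1
3 = 3·1 + 0
Since gcd(54, 127) = 1, back-substitute to write 1 as a combination:
1 = 16 − 5·3
1 = −5·19 + 6·16
1 = 6·54 − 17·19
1 = −17·127 + 40·54
So 54·40 ≡ 1 (mod 127).

40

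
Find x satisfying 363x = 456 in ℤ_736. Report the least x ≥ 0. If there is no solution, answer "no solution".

56

First find gcd(363, 736):
736 = 2*363 + 10
363 = 36*10 + 3
10 = 3*3 + 1
3 = 3*1 + 0
gcd = 1, so a unique solution mod 736 exists.
Back-substitute for the Bézout coefficients:
1 = 10 − 3·3
1 = −3·363 + 109·10
1 = 109·736 − 221·363
So 363·(-221) ≡ 1 (mod 736), giving 363⁻¹ ≡ 515.
x ≡ 363⁻¹·456 ≡ 515·456 ≡ 56 (mod 736).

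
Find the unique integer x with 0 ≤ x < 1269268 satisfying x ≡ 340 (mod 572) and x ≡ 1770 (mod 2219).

636404

Write x = 340 + 572·k. Then 572·k ≡ 1770 − 340 ≡ 1430 (mod 2219).
Need 572⁻¹ mod 2219. Extended Euclid on (2219, 572):
2219 = 3·572 + 503
572 = 1·503 + 69
503 = 7·69 + 20
69 = 3·20 + 9
20 = 2·9 + 2
9 = 4·2 + 1
2 = 2·1 + 0
Back-substitute:
1 = 9 − 4·2
1 = −4·20 + 9·9
1 = 9·69 − 31·20
1 = −31·503 + 226·69
1 = 226·572 − 257·503
1 = −257·2219 + 997·572
572⁻¹ ≡ 997 (mod 2219), so k ≡ 997·1430 ≡ 1112 (mod 2219).
x = 340 + 572·1112 = 636404.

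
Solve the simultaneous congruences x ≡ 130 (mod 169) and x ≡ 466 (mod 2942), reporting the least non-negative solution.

288782

Write x = 130 + 169·k. Then 169·k ≡ 466 − 130 ≡ 336 (mod 2942).
Need 169⁻¹ mod 2942. Extended Euclid on (2942, 169):
2942 = 17*169 + 69
169 = 2*69 + 31
69 = 2*31 + 7
31 = 4*7 + 3
7 = 2*3 + 1
3 = 3*1 + 0
Back-substitute:
1 = 7 − 2·3
1 = −2·31 + 9·7
1 = 9·69 − 20·31
1 = −20·169 + 49·69
1 = 49·2942 − 853·169
169⁻¹ ≡ 2089 (mod 2942), so k ≡ 2089·336 ≡ 1708 (mod 2942).
x = 130 + 169·1708 = 288782.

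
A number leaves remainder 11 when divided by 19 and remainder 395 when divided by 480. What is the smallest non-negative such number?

1835

Write x = 11 + 19·k. Then 19·k ≡ 395 − 11 ≡ 384 (mod 480).
Need 19⁻¹ mod 480. Extended Euclid on (480, 19):
480 = 25*19 + 5
19 = 3*5 + 4
5 = 1*4 + 1
4 = 4*1 + 0
Back-substitute:
1 = 5 − 4
1 = −19 + 4·5
1 = 4·480 − 101·19
19⁻¹ ≡ 379 (mod 480), so k ≡ 379·384 ≡ 96 (mod 480).
x = 11 + 19·96 = 1835.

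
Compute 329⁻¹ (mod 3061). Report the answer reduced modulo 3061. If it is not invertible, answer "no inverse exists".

Run Euclid on (3061, 329):
3061 = 9·329 + 100
329 = 3·100 + 29
100 = 3·29 + 13
29 = 2·13 + 3
13 = 4·3 + 1
3 = 3·1 + 0
Since gcd(329, 3061) = 1, back-substitute to write 1 as a combination:
1 = 13 − 4·3
1 = −4·29 + 9·13
1 = 9·100 − 31·29
1 = −31·329 + 102·100
1 = 102·3061 − 949·329
Thus 329·(-949) ≡ 1 (mod 3061); reducing, -949 mod 3061 = 2112.

2112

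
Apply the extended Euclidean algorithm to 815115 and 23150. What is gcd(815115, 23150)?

5

Apply Euclid's algorithm to 815115 and 23150:
815115 = 35*23150 + 4865
23150 = 4*4865 + 3690
4865 = 1*3690 + 1175
3690 = 3*1175 + 165
1175 = 7*165 + 20
165 = 8*20 + 5
20 = 4*5 + 0
gcd(815115, 23150) = 5.
Back-substituting:
5 = 165 − 8·20
5 = −8·1175 + 57·165
5 = 57·3690 − 179·1175
5 = −179·4865 + 236·3690
5 = 236·23150 − 1123·4865
5 = −1123·815115 + 39541·23150
So 5 = (-1123)·815115 + (39541)·23150.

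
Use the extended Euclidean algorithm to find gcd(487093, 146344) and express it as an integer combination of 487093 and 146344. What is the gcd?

Repeated division:
487093 = 3*146344 + 48061
146344 = 3*48061 + 2161
48061 = 22*2161 + 519
2161 = 4*519 + 85
519 = 6*85 + 9
85 = 9*9 + 4
9 = 2*4 + 1
4 = 4*1 + 0
gcd(487093, 146344) = 1.
Back-substituting:
1 = 9 − 2·4
1 = −2·85 + 19·9
1 = 19·519 − 116·85
1 = −116·2161 + 483·519
1 = 483·48061 − 10742·2161
1 = −10742·146344 + 32709·48061
1 = 32709·487093 − 108869·146344
So 1 = (32709)·487093 + (-108869)·146344.

1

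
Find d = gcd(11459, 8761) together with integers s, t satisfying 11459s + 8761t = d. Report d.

1

Euclidean algorithm:
11459 = 1*8761 + 2698
8761 = 3*2698 + 667
2698 = 4*667 + 30
667 = 22*30 + 7
30 = 4*7 + 2
7 = 3*2 + 1
2 = 2*1 + 0
gcd(11459, 8761) = 1.
Express as a combination:
1 = 7 − 3·2
1 = −3·30 + 13·7
1 = 13·667 − 289·30
1 = −289·2698 + 1169·667
1 = 1169·8761 − 3796·2698
1 = −3796·11459 + 4965·8761
So 1 = (-3796)·11459 + (4965)·8761.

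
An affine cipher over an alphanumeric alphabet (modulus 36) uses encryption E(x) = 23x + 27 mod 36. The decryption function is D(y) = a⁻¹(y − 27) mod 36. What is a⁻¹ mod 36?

11

Run Euclid on (36, 23):
36 = 1*23 + 13
23 = 1*13 + 10
13 = 1*10 + 3
10 = 3*3 + 1
3 = 3*1 + 0
The gcd is 1. Working backward:
1 = 10 − 3·3
1 = −3·13 + 4·10
1 = 4·23 − 7·13
1 = −7·36 + 11·23
So 23·11 ≡ 1 (mod 36).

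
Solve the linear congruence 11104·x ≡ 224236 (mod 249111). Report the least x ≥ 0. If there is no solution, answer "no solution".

First find gcd(11104, 249111):
249111 = 22·11104 + 4823
11104 = 2·4823 + 1458
4823 = 3·1458 + 449
1458 = 3·449 + 111
449 = 4·111 + 5
111 = 22·5 + 1
5 = 5·1 + 0
gcd = 1, so a unique solution mod 249111 exists.
Back-substitute for the Bézout coefficients:
1 = 111 − 22·5
1 = −22·449 + 89·111
1 = 89·1458 − 289·449
1 = −289·4823 + 956·1458
1 = 956·11104 − 2201·4823
1 = −2201·249111 + 49378·11104
So 11104·(49378) ≡ 1 (mod 249111), giving 11104⁻¹ ≡ 49378.
x ≡ 11104⁻¹·224236 ≡ 49378·224236 ≡ 88591 (mod 249111).

88591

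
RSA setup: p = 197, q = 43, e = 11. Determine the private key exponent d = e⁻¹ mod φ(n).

5987

φ(n) = (p−1)(q−1) = 196·42 = 8232.
Need d with 11·d ≡ 1 (mod 8232). Apply the extended Euclidean algorithm:
8232 = 748·11 + 4
11 = 2·4 + 3
4 = 1·3 + 1
3 = 3·1 + 0
Back-substitute:
1 = 4 − 3
1 = −11 + 3·4
1 = 3·8232 − 2245·11
So 11·(-2245) ≡ 1 (mod 8232), hence d ≡ -2245 ≡ 5987 (mod 8232).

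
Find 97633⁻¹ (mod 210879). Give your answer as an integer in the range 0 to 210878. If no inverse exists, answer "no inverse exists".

Run Euclid on (210879, 97633):
210879 = 2×97633 + 15613
97633 = 6×15613 + 3955
15613 = 3×3955 + 3748
3955 = 1×3748 + 207
3748 = 18×207 + 22
207 = 9×22 + 9
22 = 2×9 + 4
9 = 2×4 + 1
4 = 4×1 + 0
The gcd is 1. Working backward:
1 = 9 − 2·4
1 = −2·22 + 5·9
1 = 5·207 − 47·22
1 = −47·3748 + 851·207
1 = 851·3955 − 898·3748
1 = −898·15613 + 3545·3955
1 = 3545·97633 − 22168·15613
1 = −22168·210879 + 47881·97633
So 97633·47881 ≡ 1 (mod 210879).

47881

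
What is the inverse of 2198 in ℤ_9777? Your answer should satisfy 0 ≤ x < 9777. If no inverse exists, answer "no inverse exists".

8705

Run Euclid on (9777, 2198):
9777 = 4*2198 + 985
2198 = 2*985 + 228
985 = 4*228 + 73
228 = 3*73 + 9
73 = 8*9 + 1
9 = 9*1 + 0
gcd = 1, so the inverse exists. Back-substitute:
1 = 73 − 8·9
1 = −8·228 + 25·73
1 = 25·985 − 108·228
1 = −108·2198 + 241·985
1 = 241·9777 − 1072·2198
So 2198·(-1072) ≡ 1 (mod 9777), and -1072 ≡ 8705 (mod 9777).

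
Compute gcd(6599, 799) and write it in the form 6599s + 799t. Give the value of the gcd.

Apply Euclid's algorithm to 6599 and 799:
6599 = 8*799 + 207
799 = 3*207 + 178
207 = 1*178 + 29
178 = 6*29 + 4
29 = 7*4 + 1
4 = 4*1 + 0
gcd(6599, 799) = 1.
Working backward:
1 = 29 − 7·4
1 = −7·178 + 43·29
1 = 43·207 − 50·178
1 = −50·799 + 193·207
1 = 193·6599 − 1594·799
So 1 = (193)·6599 + (-1594)·799.

1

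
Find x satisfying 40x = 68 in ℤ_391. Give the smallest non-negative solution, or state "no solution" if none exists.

119

First find gcd(40, 391):
391 = 9×40 + 31
40 = 1×31 + 9
31 = 3×9 + 4
9 = 2×4 + 1
4 = 4×1 + 0
gcd = 1, so a unique solution mod 391 exists.
Back-substitute for the Bézout coefficients:
1 = 9 − 2·4
1 = −2·31 + 7·9
1 = 7·40 − 9·31
1 = −9·391 + 88·40
So 40·(88) ≡ 1 (mod 391), giving 40⁻¹ ≡ 88.
x ≡ 40⁻¹·68 ≡ 88·68 ≡ 119 (mod 391).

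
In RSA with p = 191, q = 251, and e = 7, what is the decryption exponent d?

φ(n) = (p−1)(q−1) = 190·250 = 47500.
Need d with 7·d ≡ 1 (mod 47500). Apply the extended Euclidean algorithm:
47500 = 6785×7 + 5
7 = 1×5 + 2
5 = 2×2 + 1
2 = 2×1 + 0
Back-substitute:
1 = 5 − 2·2
1 = −2·7 + 3·5
1 = 3·47500 − 20357·7
So 7·(-20357) ≡ 1 (mod 47500), hence d ≡ -20357 ≡ 27143 (mod 47500).

27143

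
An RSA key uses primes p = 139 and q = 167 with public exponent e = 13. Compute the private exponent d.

10573

φ(n) = (p−1)(q−1) = 138·166 = 22908.
Need d with 13·d ≡ 1 (mod 22908). Apply the extended Euclidean algorithm:
22908 = 1762×13 + 2
13 = 6×2 + 1
2 = 2×1 + 0
Back-substitute:
1 = 13 − 6·2
1 = −6·22908 + 10573·13
So 13·10573 ≡ 1 (mod 22908), hence d = 10573.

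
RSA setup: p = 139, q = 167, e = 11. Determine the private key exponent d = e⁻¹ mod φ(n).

18743

φ(n) = (p−1)(q−1) = 138·166 = 22908.
Need d with 11·d ≡ 1 (mod 22908). Apply the extended Euclidean algorithm:
22908 = 2082·11 + 6
11 = 1·6 + 5
6 = 1·5 + 1
5 = 5·1 + 0
Back-substitute:
1 = 6 − 5
1 = −11 + 2·6
1 = 2·22908 − 4165·11
So 11·(-4165) ≡ 1 (mod 22908), hence d ≡ -4165 ≡ 18743 (mod 22908).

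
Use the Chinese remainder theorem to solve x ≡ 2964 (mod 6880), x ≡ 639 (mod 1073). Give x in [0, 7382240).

Write x = 2964 + 6880·k. Then 6880·k ≡ 639 − 2964 ≡ 894 (mod 1073).
Need 6880⁻¹ mod 1073. Extended Euclid on (1073, 442):
1073 = 2·442 + 189
442 = 2·189 + 64
189 = 2·64 + 61
64 = 1·61 + 3
61 = 20·3 + 1
3 = 3·1 + 0
Back-substitute:
1 = 61 − 20·3
1 = −20·64 + 21·61
1 = 21·189 − 62·64
1 = −62·442 + 145·189
1 = 145·1073 − 352·442
6880⁻¹ ≡ 721 (mod 1073), so k ≡ 721·894 ≡ 774 (mod 1073).
x = 2964 + 6880·774 = 5328084.

5328084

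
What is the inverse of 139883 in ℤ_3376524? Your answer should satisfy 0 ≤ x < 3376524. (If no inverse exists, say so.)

Apply the Euclidean algorithm to 3376524 and 139883:
3376524 = 24×139883 + 19332
139883 = 7×19332 + 4559
19332 = 4×4559 + 1096
4559 = 4×1096 + 175
1096 = 6×175 + 46
175 = 3×46 + 37
46 = 1×37 + 9
37 = 4×9 + 1
9 = 9×1 + 0
The gcd is 1. Working backward:
1 = 37 − 4·9
1 = −4·46 + 5·37
1 = 5·175 − 19·46
1 = −19·1096 + 119·175
1 = 119·4559 − 495·1096
1 = −495·19332 + 2099·4559
1 = 2099·139883 − 15188·19332
1 = −15188·3376524 + 366611·139883
So 139883·366611 ≡ 1 (mod 3376524).

366611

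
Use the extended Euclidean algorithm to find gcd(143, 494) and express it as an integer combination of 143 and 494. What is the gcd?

13

Repeated division:
494 = 3×143 + 65
143 = 2×65 + 13
65 = 5×13 + 0
gcd(143, 494) = 13.
Express as a combination:
13 = 143 − 2·65
13 = −2·494 + 7·143
So 13 = (-2)·494 + (7)·143.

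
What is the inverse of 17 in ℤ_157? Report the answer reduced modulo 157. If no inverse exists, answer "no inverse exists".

37

Run Euclid on (157, 17):
157 = 9*17 + 4
17 = 4*4 + 1
4 = 4*1 + 0
The gcd is 1. Working backward:
1 = 17 − 4·4
1 = −4·157 + 37·17
So 17·37 ≡ 1 (mod 157).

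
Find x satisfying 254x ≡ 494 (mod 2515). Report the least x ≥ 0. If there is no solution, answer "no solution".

1606

First find gcd(254, 2515):
2515 = 9*254 + 229
254 = 1*229 + 25
229 = 9*25 + 4
25 = 6*4 + 1
4 = 4*1 + 0
gcd = 1, so a unique solution mod 2515 exists.
Back-substitute for the Bézout coefficients:
1 = 25 − 6·4
1 = −6·229 + 55·25
1 = 55·254 − 61·229
1 = −61·2515 + 604·254
So 254·(604) ≡ 1 (mod 2515), giving 254⁻¹ ≡ 604.
x ≡ 254⁻¹·494 ≡ 604·494 ≡ 1606 (mod 2515).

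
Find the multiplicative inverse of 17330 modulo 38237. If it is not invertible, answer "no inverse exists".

gcd(38237, 17330) by repeated division:
38237 = 2×17330 + 3577
17330 = 4×3577 + 3022
3577 = 1×3022 + 555
3022 = 5×555 + 247
555 = 2×247 + 61
247 = 4×61 + 3
61 = 20×3 + 1
3 = 3×1 + 0
The gcd is 1. Working backward:
1 = 61 − 20·3
1 = −20·247 + 81·61
1 = 81·555 − 182·247
1 = −182·3022 + 991·555
1 = 991·3577 − 1173·3022
1 = −1173·17330 + 5683·3577
1 = 5683·38237 − 12539·17330
So 17330·(-12539) ≡ 1 (mod 38237), and -12539 ≡ 25698 (mod 38237).

25698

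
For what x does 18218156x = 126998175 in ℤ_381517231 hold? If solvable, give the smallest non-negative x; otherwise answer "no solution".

First find gcd(18218156, 381517231):
381517231 = 20×18218156 + 17154111
18218156 = 1×17154111 + 1064045
17154111 = 16×1064045 + 129391
1064045 = 8×129391 + 28917
129391 = 4×28917 + 13723
28917 = 2×13723 + 1471
13723 = 9×1471 + 484
1471 = 3×484 + 19
484 = 25×19 + 9
19 = 2×9 + 1
9 = 9×1 + 0
gcd = 1, so a unique solution mod 381517231 exists.
Back-substitute for the Bézout coefficients:
1 = 19 − 2·9
1 = −2·484 + 51·19
1 = 51·1471 − 155·484
1 = −155·13723 + 1446·1471
1 = 1446·28917 − 3047·13723
1 = −3047·129391 + 13634·28917
1 = 13634·1064045 − 112119·129391
1 = −112119·17154111 + 1807538·1064045
1 = 1807538·18218156 − 1919657·17154111
1 = −1919657·381517231 + 40200678·18218156
So 18218156·(40200678) ≡ 1 (mod 381517231), giving 18218156⁻¹ ≡ 40200678.
x ≡ 18218156⁻¹·126998175 ≡ 40200678·126998175 ≡ 277829604 (mod 381517231).

277829604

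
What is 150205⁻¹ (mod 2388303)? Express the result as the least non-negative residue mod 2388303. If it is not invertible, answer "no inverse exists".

1800835

gcd(2388303, 150205) by repeated division:
2388303 = 15*150205 + 135228
150205 = 1*135228 + 14977
135228 = 9*14977 + 435
14977 = 34*435 + 187
435 = 2*187 + 61
187 = 3*61 + 4
61 = 15*4 + 1
4 = 4*1 + 0
The gcd is 1. Working backward:
1 = 61 − 15·4
1 = −15·187 + 46·61
1 = 46·435 − 107·187
1 = −107·14977 + 3684·435
1 = 3684·135228 − 33263·14977
1 = −33263·150205 + 36947·135228
1 = 36947·2388303 − 587468·150205
So 150205·(-587468) ≡ 1 (mod 2388303), and -587468 ≡ 1800835 (mod 2388303).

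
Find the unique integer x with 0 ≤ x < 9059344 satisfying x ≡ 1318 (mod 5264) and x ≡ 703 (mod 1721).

6965590

Write x = 1318 + 5264·k. Then 5264·k ≡ 703 − 1318 ≡ 1106 (mod 1721).
Need 5264⁻¹ mod 1721. Extended Euclid on (1721, 101):
1721 = 17*101 + 4
101 = 25*4 + 1
4 = 4*1 + 0
Back-substitute:
1 = 101 − 25·4
1 = −25·1721 + 426·101
5264⁻¹ ≡ 426 (mod 1721), so k ≡ 426·1106 ≡ 1323 (mod 1721).
x = 1318 + 5264·1323 = 6965590.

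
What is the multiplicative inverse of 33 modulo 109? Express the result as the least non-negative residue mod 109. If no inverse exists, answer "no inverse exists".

76

gcd(109, 33) by repeated division:
109 = 3×33 + 10
33 = 3×10 + 3
10 = 3×3 + 1
3 = 3×1 + 0
gcd = 1, so the inverse exists. Back-substitute:
1 = 10 − 3·3
1 = −3·33 + 10·10
1 = 10·109 − 33·33
Thus 33·(-33) ≡ 1 (mod 109); reducing, -33 mod 109 = 76.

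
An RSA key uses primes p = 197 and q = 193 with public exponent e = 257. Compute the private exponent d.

1025

φ(n) = (p−1)(q−1) = 196·192 = 37632.
Need d with 257·d ≡ 1 (mod 37632). Apply the extended Euclidean algorithm:
37632 = 146×257 + 110
257 = 2×110 + 37
110 = 2×37 + 36
37 = 1×36 + 1
36 = 36×1 + 0
Back-substitute:
1 = 37 − 36
1 = −110 + 3·37
1 = 3·257 − 7·110
1 = −7·37632 + 1025·257
So 257·1025 ≡ 1 (mod 37632), hence d = 1025.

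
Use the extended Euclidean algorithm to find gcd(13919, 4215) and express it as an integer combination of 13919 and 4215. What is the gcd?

1

Repeated division:
13919 = 3×4215 + 1274
4215 = 3×1274 + 393
1274 = 3×393 + 95
393 = 4×95 + 13
95 = 7×13 + 4
13 = 3×4 + 1
4 = 4×1 + 0
gcd(13919, 4215) = 1.
Back-substituting:
1 = 13 − 3·4
1 = −3·95 + 22·13
1 = 22·393 − 91·95
1 = −91·1274 + 295·393
1 = 295·4215 − 976·1274
1 = −976·13919 + 3223·4215
So 1 = (-976)·13919 + (3223)·4215.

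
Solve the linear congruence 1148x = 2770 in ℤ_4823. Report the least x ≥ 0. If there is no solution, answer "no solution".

no solution

gcd(1148, 4823):
4823 = 4×1148 + 231
1148 = 4×231 + 224
231 = 1×224 + 7
224 = 32×7 + 0
gcd = 7, but 7 ∤ 2770, so the congruence has no solution.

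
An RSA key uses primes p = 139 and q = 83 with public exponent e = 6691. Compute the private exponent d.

5899

φ(n) = (p−1)(q−1) = 138·82 = 11316.
Need d with 6691·d ≡ 1 (mod 11316). Apply the extended Euclidean algorithm:
11316 = 1×6691 + 4625
6691 = 1×4625 + 2066
4625 = 2×2066 + 493
2066 = 4×493 + 94
493 = 5×94 + 23
94 = 4×23 + 2
23 = 11×2 + 1
2 = 2×1 + 0
Back-substitute:
1 = 23 − 11·2
1 = −11·94 + 45·23
1 = 45·493 − 236·94
1 = −236·2066 + 989·493
1 = 989·4625 − 2214·2066
1 = −2214·6691 + 3203·4625
1 = 3203·11316 − 5417·6691
So 6691·(-5417) ≡ 1 (mod 11316), hence d ≡ -5417 ≡ 5899 (mod 11316).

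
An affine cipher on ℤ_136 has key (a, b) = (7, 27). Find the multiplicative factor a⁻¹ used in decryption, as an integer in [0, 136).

Run Euclid on (136, 7):
136 = 19*7 + 3
7 = 2*3 + 1
3 = 3*1 + 0
Since gcd(7, 136) = 1, back-substitute to write 1 as a combination:
1 = 7 − 2·3
1 = −2·136 + 39·7
So 7·39 ≡ 1 (mod 136).

39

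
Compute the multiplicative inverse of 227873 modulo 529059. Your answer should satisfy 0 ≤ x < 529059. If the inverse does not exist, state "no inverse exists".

Apply the Euclidean algorithm to 529059 and 227873:
529059 = 2*227873 + 73313
227873 = 3*73313 + 7934
73313 = 9*7934 + 1907
7934 = 4*1907 + 306
1907 = 6*306 + 71
306 = 4*71 + 22
71 = 3*22 + 5
22 = 4*5 + 2
5 = 2*2 + 1
2 = 2*1 + 0
The gcd is 1. Working backward:
1 = 5 − 2·2
1 = −2·22 + 9·5
1 = 9·71 − 29·22
1 = −29·306 + 125·71
1 = 125·1907 − 779·306
1 = −779·7934 + 3241·1907
1 = 3241·73313 − 29948·7934
1 = −29948·227873 + 93085·73313
1 = 93085·529059 − 216118·227873
Hence 227873⁻¹ ≡ -216118 ≡ 312941 (mod 529059).

312941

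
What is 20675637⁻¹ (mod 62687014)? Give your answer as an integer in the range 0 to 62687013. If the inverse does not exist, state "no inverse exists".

43342161

Extended Euclidean algorithm:
62687014 = 3*20675637 + 660103
20675637 = 31*660103 + 212444
660103 = 3*212444 + 22771
212444 = 9*22771 + 7505
22771 = 3*7505 + 256
7505 = 29*256 + 81
256 = 3*81 + 13
81 = 6*13 + 3
13 = 4*3 + 1
3 = 3*1 + 0
Since gcd(20675637, 62687014) = 1, back-substitute to write 1 as a combination:
1 = 13 − 4·3
1 = −4·81 + 25·13
1 = 25·256 − 79·81
1 = −79·7505 + 2316·256
1 = 2316·22771 − 7027·7505
1 = −7027·212444 + 65559·22771
1 = 65559·660103 − 203704·212444
1 = −203704·20675637 + 6380383·660103
1 = 6380383·62687014 − 19344853·20675637
So 20675637·(-19344853) ≡ 1 (mod 62687014), and -19344853 ≡ 43342161 (mod 62687014).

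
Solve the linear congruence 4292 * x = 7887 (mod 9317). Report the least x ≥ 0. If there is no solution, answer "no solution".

8965

First find gcd(4292, 9317):
9317 = 2×4292 + 733
4292 = 5×733 + 627
733 = 1×627 + 106
627 = 5×106 + 97
106 = 1×97 + 9
97 = 10×9 + 7
9 = 1×7 + 2
7 = 3×2 + 1
2 = 2×1 + 0
gcd = 1, so a unique solution mod 9317 exists.
Back-substitute for the Bézout coefficients:
1 = 7 − 3·2
1 = −3·9 + 4·7
1 = 4·97 − 43·9
1 = −43·106 + 47·97
1 = 47·627 − 278·106
1 = −278·733 + 325·627
1 = 325·4292 − 1903·733
1 = −1903·9317 + 4131·4292
So 4292·(4131) ≡ 1 (mod 9317), giving 4292⁻¹ ≡ 4131.
x ≡ 4292⁻¹·7887 ≡ 4131·7887 ≡ 8965 (mod 9317).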